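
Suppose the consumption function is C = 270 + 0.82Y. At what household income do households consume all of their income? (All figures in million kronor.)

Y = 1500

At break-even, C = Y: 270 + 0.82Y = Y
0.18Y = 270, so Y = 270/0.18 = 1500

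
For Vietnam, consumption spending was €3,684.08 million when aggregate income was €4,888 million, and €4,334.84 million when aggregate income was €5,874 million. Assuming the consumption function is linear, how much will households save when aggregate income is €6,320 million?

S = 1690.8

MPC = (4334.84 − 3684.08)/(5874 − 4888) = 650.76/986 = 0.66
a = 3684.08 − 0.66(4888) = 3684.08 − 3226.08 = 458
C = 458 + 0.66(6320) = 4629.2
S = 6320 − 4629.2 = 1690.8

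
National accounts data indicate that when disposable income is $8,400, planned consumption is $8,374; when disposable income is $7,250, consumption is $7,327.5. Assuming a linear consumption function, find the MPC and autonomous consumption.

MPC = ΔC/ΔY = (8374 − 7327.5)/(8400 − 7250) = 1046.5/1150 = 0.91
a = C − MPC·Y = 7327.5 − 0.91(7250) = 7327.5 − 6597.5 = 730

MPC = 0.91; a = 730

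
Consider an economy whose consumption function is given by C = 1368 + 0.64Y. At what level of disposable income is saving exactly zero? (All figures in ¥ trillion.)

At break-even, C = Y: 1368 + 0.64Y = Y
0.36Y = 1368, so Y = 1368/0.36 = 3800

Y = 3800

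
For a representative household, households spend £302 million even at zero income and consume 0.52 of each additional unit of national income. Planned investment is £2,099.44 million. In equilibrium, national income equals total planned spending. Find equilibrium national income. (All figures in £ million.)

Y = 5003

Y = C + I = 302 + 0.52Y + 2099.44
Y − 0.52Y = 2401.44
0.48Y = 2401.44, so Y = 2401.44/0.48 = 5003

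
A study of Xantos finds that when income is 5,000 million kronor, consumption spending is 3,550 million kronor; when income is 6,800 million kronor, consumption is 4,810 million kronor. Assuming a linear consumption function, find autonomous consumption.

MPC = ΔC/ΔY = (4810 − 3550)/(6800 − 5000) = 1260/1800 = 0.7
a = C − MPC·Y = 3550 − 0.7(5000) = 3550 − 3500 = 50

a = 50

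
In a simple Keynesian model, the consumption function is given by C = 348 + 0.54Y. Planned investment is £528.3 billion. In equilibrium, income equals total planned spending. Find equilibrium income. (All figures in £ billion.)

Y = C + I = 348 + 0.54Y + 528.3
Y − 0.54Y = 876.3
0.46Y = 876.3, so Y = 876.3/0.46 = 1905

Y = 1905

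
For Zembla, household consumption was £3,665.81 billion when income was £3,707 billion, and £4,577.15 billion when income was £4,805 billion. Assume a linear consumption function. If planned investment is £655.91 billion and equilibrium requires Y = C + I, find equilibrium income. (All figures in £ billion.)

Y = 7323

MPC = (4577.15 − 3665.81)/(4805 − 3707) = 911.34/1098 = 0.83
a = 3665.81 − 0.83(3707) = 589
Equilibrium: Y = 589 + 0.83Y + 655.91
0.17Y = 1244.91, so Y = 1244.91/0.17 = 7323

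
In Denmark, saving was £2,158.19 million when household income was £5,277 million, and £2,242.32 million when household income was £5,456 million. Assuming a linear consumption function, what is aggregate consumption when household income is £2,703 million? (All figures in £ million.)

MPS = ΔS/ΔY = (2242.32 − 2158.19)/(5456 − 5277) = 84.13/179 = 0.47
MPC = 1 − MPS = 0.53
Autonomous saving = 2158.19 − 0.47(5277) = -322, so a = 322
C = 322 + 0.53(2703) = 322 + 1432.59 = 1754.59

C = 1754.59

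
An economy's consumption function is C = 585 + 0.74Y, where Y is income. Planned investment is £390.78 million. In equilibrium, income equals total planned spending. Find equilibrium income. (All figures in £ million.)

Y = C + I = 585 + 0.74Y + 390.78
Y − 0.74Y = 975.78
0.26Y = 975.78, so Y = 975.78/0.26 = 3753

Y = 3753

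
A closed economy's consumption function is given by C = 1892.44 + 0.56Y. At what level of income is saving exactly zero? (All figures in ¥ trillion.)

Y = 4301

At break-even, C = Y: 1892.44 + 0.56Y = Y
0.44Y = 1892.44, so Y = 1892.44/0.44 = 4301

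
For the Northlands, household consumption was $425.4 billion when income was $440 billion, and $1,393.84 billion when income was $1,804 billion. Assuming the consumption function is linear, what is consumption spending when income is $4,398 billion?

MPC = (1393.84 − 425.4)/(1804 − 440) = 968.44/1364 = 0.71
a = 425.4 − 0.71(440) = 425.4 − 312.4 = 113
C = 113 + 0.71(4398) = 113 + 3122.58 = 3235.58

C = 3235.58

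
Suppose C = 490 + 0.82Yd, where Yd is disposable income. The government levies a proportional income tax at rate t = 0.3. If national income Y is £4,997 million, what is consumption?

C = 3358.278

Yd = (1 − 0.3)(4997) = 0.7(4997) = 3497.9
C = 490 + 0.82(3497.9) = 490 + 2868.278 = 3358.278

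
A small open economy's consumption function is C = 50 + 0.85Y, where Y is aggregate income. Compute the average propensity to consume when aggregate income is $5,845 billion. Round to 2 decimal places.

C = 50 + 0.85(5845) = 5018.25
APC = C/Y = 5018.25/5845 = 0.86

APC = 0.86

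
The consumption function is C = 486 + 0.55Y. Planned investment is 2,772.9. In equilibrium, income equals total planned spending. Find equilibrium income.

Y = 7242

Y = C + I = 486 + 0.55Y + 2772.9
Y − 0.55Y = 3258.9
0.45Y = 3258.9, so Y = 3258.9/0.45 = 7242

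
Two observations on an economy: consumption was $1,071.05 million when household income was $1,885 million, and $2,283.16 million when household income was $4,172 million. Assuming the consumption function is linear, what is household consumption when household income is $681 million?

MPC = (2283.16 − 1071.05)/(4172 − 1885) = 1212.11/2287 = 0.53
a = 1071.05 − 0.53(1885) = 1071.05 − 999.05 = 72
C = 72 + 0.53(681) = 72 + 360.93 = 432.93

C = 432.93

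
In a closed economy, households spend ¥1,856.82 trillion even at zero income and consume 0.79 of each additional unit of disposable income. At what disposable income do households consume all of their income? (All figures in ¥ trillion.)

Y = 8842

At break-even, C = Y: 1856.82 + 0.79Y = Y
0.21Y = 1856.82, so Y = 1856.82/0.21 = 8842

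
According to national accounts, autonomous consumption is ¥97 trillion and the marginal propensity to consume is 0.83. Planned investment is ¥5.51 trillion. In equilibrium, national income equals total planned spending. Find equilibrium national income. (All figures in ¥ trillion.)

Y = C + I = 97 + 0.83Y + 5.51
Y − 0.83Y = 102.51
0.17Y = 102.51, so Y = 102.51/0.17 = 603

Y = 603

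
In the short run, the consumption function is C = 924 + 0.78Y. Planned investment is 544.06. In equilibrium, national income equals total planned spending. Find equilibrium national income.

Y = C + I = 924 + 0.78Y + 544.06
Y − 0.78Y = 1468.06
0.22Y = 1468.06, so Y = 1468.06/0.22 = 6673

Y = 6673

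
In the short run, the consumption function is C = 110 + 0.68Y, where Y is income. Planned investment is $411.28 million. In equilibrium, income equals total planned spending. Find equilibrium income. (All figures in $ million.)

Y = C + I = 110 + 0.68Y + 411.28
Y − 0.68Y = 521.28
0.32Y = 521.28, so Y = 521.28/0.32 = 1629

Y = 1629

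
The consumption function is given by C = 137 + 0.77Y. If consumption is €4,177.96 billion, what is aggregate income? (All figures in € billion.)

Y = 5248

137 + 0.77Y = 4177.96
0.77Y = 4040.96, so Y = 4040.96/0.77 = 5248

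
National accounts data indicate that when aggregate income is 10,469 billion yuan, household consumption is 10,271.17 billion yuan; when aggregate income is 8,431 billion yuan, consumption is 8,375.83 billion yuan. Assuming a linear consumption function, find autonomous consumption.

MPC = ΔC/ΔY = (10271.17 − 8375.83)/(10469 − 8431) = 1895.34/2038 = 0.93
a = C − MPC·Y = 8375.83 − 0.93(8431) = 8375.83 − 7840.83 = 535

a = 535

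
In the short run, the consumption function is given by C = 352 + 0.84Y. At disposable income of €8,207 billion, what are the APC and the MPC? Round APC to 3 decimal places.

MPC = 0.84 (the slope of the consumption function)
C = 352 + 0.84(8207) = 7245.88, so APC = 7245.88/8207 = 0.883

APC = 0.883; MPC = 0.84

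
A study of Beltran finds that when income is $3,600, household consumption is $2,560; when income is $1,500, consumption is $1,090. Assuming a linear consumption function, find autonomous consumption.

a = 40

MPC = ΔC/ΔY = (2560 − 1090)/(3600 − 1500) = 1470/2100 = 0.7
a = C − MPC·Y = 1090 − 0.7(1500) = 1090 − 1050 = 40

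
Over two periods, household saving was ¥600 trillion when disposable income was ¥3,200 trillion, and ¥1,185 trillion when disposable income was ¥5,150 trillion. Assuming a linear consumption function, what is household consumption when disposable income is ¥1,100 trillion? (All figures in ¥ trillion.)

C = 1130

MPS = ΔS/ΔY = (1185 − 600)/(5150 − 3200) = 585/1950 = 0.3
MPC = 1 − MPS = 0.7
Autonomous saving = 600 − 0.3(3200) = -360, so a = 360
C = 360 + 0.7(1100) = 360 + 770 = 1130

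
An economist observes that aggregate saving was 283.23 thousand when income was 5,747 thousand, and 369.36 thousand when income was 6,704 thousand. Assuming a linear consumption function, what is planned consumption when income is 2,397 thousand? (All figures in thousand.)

C = 2415.27

MPS = ΔS/ΔY = (369.36 − 283.23)/(6704 − 5747) = 86.13/957 = 0.09
MPC = 1 − MPS = 0.91
Autonomous saving = 283.23 − 0.09(5747) = -234, so a = 234
C = 234 + 0.91(2397) = 234 + 2181.27 = 2415.27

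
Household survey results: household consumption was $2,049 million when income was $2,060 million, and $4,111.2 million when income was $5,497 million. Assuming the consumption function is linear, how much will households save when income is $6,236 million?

S = 1681.4

MPC = (4111.2 − 2049)/(5497 − 2060) = 2062.2/3437 = 0.6
a = 2049 − 0.6(2060) = 2049 − 1236 = 813
C = 813 + 0.6(6236) = 4554.6
S = 6236 − 4554.6 = 1681.4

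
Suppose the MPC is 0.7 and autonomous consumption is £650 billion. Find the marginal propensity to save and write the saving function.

MPS = 1 − MPC = 1 − 0.7 = 0.3
S = Y − C = -650 + 0.3Y

MPS = 0.3; S = -650 + 0.3Y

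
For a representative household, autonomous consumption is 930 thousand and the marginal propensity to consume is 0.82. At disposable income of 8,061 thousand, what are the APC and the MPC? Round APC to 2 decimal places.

APC = 0.94; MPC = 0.82

MPC = 0.82 (the slope of the consumption function)
C = 930 + 0.82(8061) = 7540.02, so APC = 7540.02/8061 = 0.94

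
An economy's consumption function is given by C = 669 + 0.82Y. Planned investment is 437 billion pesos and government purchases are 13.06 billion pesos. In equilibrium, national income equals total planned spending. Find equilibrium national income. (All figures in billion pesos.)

Y = 6217

Y = C + I + G = 669 + 0.82Y + 437 + 13.06
Y − 0.82Y = 1119.06
0.18Y = 1119.06, so Y = 1119.06/0.18 = 6217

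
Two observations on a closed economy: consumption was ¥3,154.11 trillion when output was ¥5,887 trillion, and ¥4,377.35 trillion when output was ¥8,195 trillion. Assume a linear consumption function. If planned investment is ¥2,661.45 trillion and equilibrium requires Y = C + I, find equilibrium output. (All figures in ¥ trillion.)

Y = 5735

MPC = (4377.35 − 3154.11)/(8195 − 5887) = 1223.24/2308 = 0.53
a = 3154.11 − 0.53(5887) = 34
Equilibrium: Y = 34 + 0.53Y + 2661.45
0.47Y = 2695.45, so Y = 2695.45/0.47 = 5735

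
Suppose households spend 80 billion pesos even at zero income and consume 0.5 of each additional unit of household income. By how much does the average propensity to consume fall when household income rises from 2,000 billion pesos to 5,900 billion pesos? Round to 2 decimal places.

ΔAPC = 0.03

At Y = 2000: C = 80 + 0.5(2000) = 1080, APC = 1080/2000 = 0.540
At Y = 5900: C = 3030, APC = 3030/5900 = 0.514
Fall in APC = 0.540 − 0.514 = 0.026 ≈ 0.03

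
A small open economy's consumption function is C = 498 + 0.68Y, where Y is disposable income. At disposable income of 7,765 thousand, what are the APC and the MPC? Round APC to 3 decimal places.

MPC = 0.68 (the slope of the consumption function)
C = 498 + 0.68(7765) = 5778.2, so APC = 5778.2/7765 = 0.744

APC = 0.744; MPC = 0.68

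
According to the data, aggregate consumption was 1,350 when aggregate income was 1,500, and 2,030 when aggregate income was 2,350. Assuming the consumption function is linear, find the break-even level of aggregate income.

MPC = (2030 − 1350)/(2350 − 1500) = 680/850 = 0.8
a = 1350 − 0.8(1500) = 1350 − 1200 = 150
Break-even: Y = a/(1−MPC) = 150/0.2 = 750

Y = 750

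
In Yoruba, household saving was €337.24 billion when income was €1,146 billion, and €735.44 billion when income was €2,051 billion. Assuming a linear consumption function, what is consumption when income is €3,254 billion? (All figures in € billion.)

C = 1989.24

MPS = ΔS/ΔY = (735.44 − 337.24)/(2051 − 1146) = 398.2/905 = 0.44
MPC = 1 − MPS = 0.56
Autonomous saving = 337.24 − 0.44(1146) = -167, so a = 167
C = 167 + 0.56(3254) = 167 + 1822.24 = 1989.24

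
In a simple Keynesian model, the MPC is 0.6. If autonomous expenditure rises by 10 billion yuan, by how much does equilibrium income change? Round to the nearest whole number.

ΔY ≈ 25

The multiplier is 1/(1 − MPC) = 1/0.4.
ΔY = 10/0.4 = 25.00 ≈ 25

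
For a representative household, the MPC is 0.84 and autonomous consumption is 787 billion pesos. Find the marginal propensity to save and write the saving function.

MPS = 0.16; S = -787 + 0.16Y

MPS = 1 − MPC = 1 − 0.84 = 0.16
S = Y − C = -787 + 0.16Y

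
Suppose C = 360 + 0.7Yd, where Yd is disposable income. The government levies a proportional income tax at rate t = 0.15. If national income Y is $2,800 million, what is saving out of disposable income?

Yd = (1 − 0.15)(2800) = 0.85(2800) = 2380
C = 360 + 0.7(2380) = 360 + 1666 = 2026
S = Yd − C = 2380 − 2026 = 354

S = 354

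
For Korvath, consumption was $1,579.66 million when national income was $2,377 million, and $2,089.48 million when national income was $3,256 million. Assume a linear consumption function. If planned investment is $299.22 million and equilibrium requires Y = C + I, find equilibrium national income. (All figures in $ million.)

MPC = (2089.48 − 1579.66)/(3256 − 2377) = 509.82/879 = 0.58
a = 1579.66 − 0.58(2377) = 201
Equilibrium: Y = 201 + 0.58Y + 299.22
0.42Y = 500.22, so Y = 500.22/0.42 = 1191

Y = 1191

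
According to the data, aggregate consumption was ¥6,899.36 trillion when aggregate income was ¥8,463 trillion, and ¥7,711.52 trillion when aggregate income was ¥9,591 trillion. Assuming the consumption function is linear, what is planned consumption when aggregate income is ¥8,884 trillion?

C = 7202.48

MPC = (7711.52 − 6899.36)/(9591 − 8463) = 812.16/1128 = 0.72
a = 6899.36 − 0.72(8463) = 6899.36 − 6093.36 = 806
C = 806 + 0.72(8884) = 806 + 6396.48 = 7202.48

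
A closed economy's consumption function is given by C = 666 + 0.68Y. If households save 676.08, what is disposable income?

S = Y − C = -666 + 0.32Y
-666 + 0.32Y = 676.08, so 0.32Y = 1342.08 and Y = 4194

Y = 4194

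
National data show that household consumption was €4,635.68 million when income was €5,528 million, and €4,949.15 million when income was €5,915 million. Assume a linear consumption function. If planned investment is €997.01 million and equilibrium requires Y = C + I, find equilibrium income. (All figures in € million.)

MPC = (4949.15 − 4635.68)/(5915 − 5528) = 313.47/387 = 0.81
a = 4635.68 − 0.81(5528) = 158
Equilibrium: Y = 158 + 0.81Y + 997.01
0.19Y = 1155.01, so Y = 1155.01/0.19 = 6079

Y = 6079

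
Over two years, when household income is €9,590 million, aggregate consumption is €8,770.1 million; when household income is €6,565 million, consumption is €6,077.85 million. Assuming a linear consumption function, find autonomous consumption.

a = 235

MPC = ΔC/ΔY = (8770.1 − 6077.85)/(9590 − 6565) = 2692.25/3025 = 0.89
a = C − MPC·Y = 6077.85 − 0.89(6565) = 6077.85 − 5842.85 = 235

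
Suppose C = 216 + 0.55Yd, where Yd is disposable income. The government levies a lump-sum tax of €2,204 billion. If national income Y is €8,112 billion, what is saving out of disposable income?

S = 2442.6

Yd = Y − T = 8112 − 2204 = 5908
C = 216 + 0.55(5908) = 216 + 3249.4 = 3465.4
S = Yd − C = 5908 − 3465.4 = 2442.6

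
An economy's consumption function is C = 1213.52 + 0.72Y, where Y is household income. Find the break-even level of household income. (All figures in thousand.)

At break-even, C = Y: 1213.52 + 0.72Y = Y
0.28Y = 1213.52, so Y = 1213.52/0.28 = 4334

Y = 4334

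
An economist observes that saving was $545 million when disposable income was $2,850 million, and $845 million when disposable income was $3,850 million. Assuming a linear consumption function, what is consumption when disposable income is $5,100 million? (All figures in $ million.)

MPS = ΔS/ΔY = (845 − 545)/(3850 − 2850) = 300/1000 = 0.3
MPC = 1 − MPS = 0.7
Autonomous saving = 545 − 0.3(2850) = -310, so a = 310
C = 310 + 0.7(5100) = 310 + 3570 = 3880

C = 3880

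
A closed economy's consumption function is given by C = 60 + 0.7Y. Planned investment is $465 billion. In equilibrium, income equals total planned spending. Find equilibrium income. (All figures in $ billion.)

Y = 1750

Y = C + I = 60 + 0.7Y + 465
Y − 0.7Y = 525
0.3Y = 525, so Y = 525/0.3 = 1750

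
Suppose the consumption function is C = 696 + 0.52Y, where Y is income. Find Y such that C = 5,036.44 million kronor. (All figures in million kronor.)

696 + 0.52Y = 5036.44
0.52Y = 4340.44, so Y = 4340.44/0.52 = 8347

Y = 8347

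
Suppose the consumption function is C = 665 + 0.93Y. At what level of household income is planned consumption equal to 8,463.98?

665 + 0.93Y = 8463.98
0.93Y = 7798.98, so Y = 7798.98/0.93 = 8386

Y = 8386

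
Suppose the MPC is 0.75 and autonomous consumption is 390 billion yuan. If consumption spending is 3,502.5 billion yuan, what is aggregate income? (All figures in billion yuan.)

390 + 0.75Y = 3502.5
0.75Y = 3112.5, so Y = 3112.5/0.75 = 4150

Y = 4150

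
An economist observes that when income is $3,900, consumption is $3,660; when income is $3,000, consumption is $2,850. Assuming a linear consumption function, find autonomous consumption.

MPC = ΔC/ΔY = (3660 − 2850)/(3900 − 3000) = 810/900 = 0.9
a = C − MPC·Y = 2850 − 0.9(3000) = 2850 − 2700 = 150

a = 150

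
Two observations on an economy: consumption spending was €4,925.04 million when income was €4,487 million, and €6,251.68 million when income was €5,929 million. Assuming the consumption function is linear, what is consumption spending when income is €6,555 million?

MPC = (6251.68 − 4925.04)/(5929 − 4487) = 1326.64/1442 = 0.92
a = 4925.04 − 0.92(4487) = 4925.04 − 4128.04 = 797
C = 797 + 0.92(6555) = 797 + 6030.6 = 6827.6

C = 6827.6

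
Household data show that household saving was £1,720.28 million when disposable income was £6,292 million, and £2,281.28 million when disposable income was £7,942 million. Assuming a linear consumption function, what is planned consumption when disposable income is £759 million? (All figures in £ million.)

MPS = ΔS/ΔY = (2281.28 − 1720.28)/(7942 − 6292) = 561/1650 = 0.34
MPC = 1 − MPS = 0.66
Autonomous saving = 1720.28 − 0.34(6292) = -419, so a = 419
C = 419 + 0.66(759) = 419 + 500.94 = 919.94

C = 919.94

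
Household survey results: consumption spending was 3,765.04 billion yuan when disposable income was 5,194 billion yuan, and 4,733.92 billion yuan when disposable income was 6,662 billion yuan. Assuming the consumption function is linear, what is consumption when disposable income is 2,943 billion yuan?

C = 2279.38

MPC = (4733.92 − 3765.04)/(6662 − 5194) = 968.88/1468 = 0.66
a = 3765.04 − 0.66(5194) = 3765.04 − 3428.04 = 337
C = 337 + 0.66(2943) = 337 + 1942.38 = 2279.38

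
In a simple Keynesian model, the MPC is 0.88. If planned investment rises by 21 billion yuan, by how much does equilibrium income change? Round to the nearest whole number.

ΔY ≈ 175

The multiplier is 1/(1 − MPC) = 1/0.12.
ΔY = 21/0.12 = 175.00 ≈ 175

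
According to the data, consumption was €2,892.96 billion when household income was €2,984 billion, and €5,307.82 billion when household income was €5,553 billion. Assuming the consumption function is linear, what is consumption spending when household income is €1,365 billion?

MPC = (5307.82 − 2892.96)/(5553 − 2984) = 2414.86/2569 = 0.94
a = 2892.96 − 0.94(2984) = 2892.96 − 2804.96 = 88
C = 88 + 0.94(1365) = 88 + 1283.1 = 1371.1

C = 1371.1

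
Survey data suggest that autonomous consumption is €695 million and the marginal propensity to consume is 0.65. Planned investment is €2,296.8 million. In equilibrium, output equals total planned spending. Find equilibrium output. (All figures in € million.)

Y = 8548

Y = C + I = 695 + 0.65Y + 2296.8
Y − 0.65Y = 2991.8
0.35Y = 2991.8, so Y = 2991.8/0.35 = 8548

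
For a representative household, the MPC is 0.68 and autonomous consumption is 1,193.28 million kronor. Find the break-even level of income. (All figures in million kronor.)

Y = 3729

At break-even, C = Y: 1193.28 + 0.68Y = Y
0.32Y = 1193.28, so Y = 1193.28/0.32 = 3729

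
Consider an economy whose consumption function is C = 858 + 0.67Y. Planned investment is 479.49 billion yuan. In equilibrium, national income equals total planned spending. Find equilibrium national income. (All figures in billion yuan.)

Y = 4053

Y = C + I = 858 + 0.67Y + 479.49
Y − 0.67Y = 1337.49
0.33Y = 1337.49, so Y = 1337.49/0.33 = 4053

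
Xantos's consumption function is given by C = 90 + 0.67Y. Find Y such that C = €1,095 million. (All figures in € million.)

Y = 1500

90 + 0.67Y = 1095
0.67Y = 1005, so Y = 1005/0.67 = 1500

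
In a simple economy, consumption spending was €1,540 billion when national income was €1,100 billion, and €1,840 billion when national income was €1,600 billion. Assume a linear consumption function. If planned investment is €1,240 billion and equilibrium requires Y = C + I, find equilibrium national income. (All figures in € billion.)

Y = 5300

MPC = (1840 − 1540)/(1600 − 1100) = 300/500 = 0.6
a = 1540 − 0.6(1100) = 880
Equilibrium: Y = 880 + 0.6Y + 1240
0.4Y = 2120, so Y = 2120/0.4 = 5300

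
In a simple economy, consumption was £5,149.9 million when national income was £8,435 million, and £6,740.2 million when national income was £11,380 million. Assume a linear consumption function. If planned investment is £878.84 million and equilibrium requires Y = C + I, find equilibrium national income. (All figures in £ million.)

Y = 3204

MPC = (6740.2 − 5149.9)/(11380 − 8435) = 1590.3/2945 = 0.54
a = 5149.9 − 0.54(8435) = 595
Equilibrium: Y = 595 + 0.54Y + 878.84
0.46Y = 1473.84, so Y = 1473.84/0.46 = 3204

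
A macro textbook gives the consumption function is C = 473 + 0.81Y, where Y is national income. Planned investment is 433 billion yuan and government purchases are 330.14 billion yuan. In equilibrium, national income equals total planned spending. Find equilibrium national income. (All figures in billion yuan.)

Y = 6506

Y = C + I + G = 473 + 0.81Y + 433 + 330.14
Y − 0.81Y = 1236.14
0.19Y = 1236.14, so Y = 1236.14/0.19 = 6506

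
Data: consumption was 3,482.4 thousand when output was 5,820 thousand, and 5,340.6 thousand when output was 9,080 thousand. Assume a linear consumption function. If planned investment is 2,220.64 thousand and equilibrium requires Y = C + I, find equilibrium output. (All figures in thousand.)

MPC = (5340.6 − 3482.4)/(9080 − 5820) = 1858.2/3260 = 0.57
a = 3482.4 − 0.57(5820) = 165
Equilibrium: Y = 165 + 0.57Y + 2220.64
0.43Y = 2385.64, so Y = 2385.64/0.43 = 5548

Y = 5548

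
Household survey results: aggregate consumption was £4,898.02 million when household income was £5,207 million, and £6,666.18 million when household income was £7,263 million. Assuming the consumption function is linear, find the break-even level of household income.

MPC = (6666.18 − 4898.02)/(7263 − 5207) = 1768.16/2056 = 0.86
a = 4898.02 − 0.86(5207) = 4898.02 − 4478.02 = 420
Break-even: Y = a/(1−MPC) = 420/0.14 = 3000

Y = 3000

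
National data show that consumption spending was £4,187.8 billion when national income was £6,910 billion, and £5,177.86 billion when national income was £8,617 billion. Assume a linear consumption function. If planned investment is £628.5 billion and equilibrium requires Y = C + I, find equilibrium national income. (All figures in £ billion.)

Y = 1925

MPC = (5177.86 − 4187.8)/(8617 − 6910) = 990.06/1707 = 0.58
a = 4187.8 − 0.58(6910) = 180
Equilibrium: Y = 180 + 0.58Y + 628.5
0.42Y = 808.5, so Y = 808.5/0.42 = 1925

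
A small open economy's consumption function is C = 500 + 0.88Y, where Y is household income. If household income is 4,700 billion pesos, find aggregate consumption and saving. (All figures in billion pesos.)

C = 500 + 0.88(4700) = 500 + 4136 = 4636
S = Y − C = 4700 − 4636 = 64

C = 4636; S = 64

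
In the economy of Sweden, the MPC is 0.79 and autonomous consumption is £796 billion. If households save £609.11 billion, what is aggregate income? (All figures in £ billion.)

S = Y − C = -796 + 0.21Y
-796 + 0.21Y = 609.11, so 0.21Y = 1405.11 and Y = 6691

Y = 6691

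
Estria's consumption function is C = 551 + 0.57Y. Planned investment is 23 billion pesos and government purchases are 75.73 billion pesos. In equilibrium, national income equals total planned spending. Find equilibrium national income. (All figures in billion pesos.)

Y = C + I + G = 551 + 0.57Y + 23 + 75.73
Y − 0.57Y = 649.73
0.43Y = 649.73, so Y = 649.73/0.43 = 1511

Y = 1511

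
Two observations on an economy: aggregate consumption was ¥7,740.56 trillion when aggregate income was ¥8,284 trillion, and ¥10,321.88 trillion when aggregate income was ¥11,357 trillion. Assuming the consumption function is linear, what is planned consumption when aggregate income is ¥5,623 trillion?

MPC = (10321.88 − 7740.56)/(11357 − 8284) = 2581.32/3073 = 0.84
a = 7740.56 − 0.84(8284) = 7740.56 − 6958.56 = 782
C = 782 + 0.84(5623) = 782 + 4723.32 = 5505.32

C = 5505.32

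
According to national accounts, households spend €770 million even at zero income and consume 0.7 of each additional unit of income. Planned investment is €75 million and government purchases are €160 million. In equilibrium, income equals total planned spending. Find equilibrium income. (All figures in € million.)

Y = 3350

Y = C + I + G = 770 + 0.7Y + 75 + 160
Y − 0.7Y = 1005
0.3Y = 1005, so Y = 1005/0.3 = 3350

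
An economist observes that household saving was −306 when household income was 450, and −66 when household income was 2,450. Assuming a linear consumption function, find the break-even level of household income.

Y = 3000

MPS = ΔS/ΔY = (-66 − (-306))/(2450 − 450) = 240/2000 = 0.12
MPC = 1 − MPS = 0.88
From S(450) = -306: −a + 0.12(450) = -306, so a = 54 − (-306) = 360
Break-even (S = 0): Y = a/MPS = 360/0.12 = 3000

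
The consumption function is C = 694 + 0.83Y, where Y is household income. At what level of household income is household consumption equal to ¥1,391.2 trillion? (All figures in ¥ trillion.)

694 + 0.83Y = 1391.2
0.83Y = 697.2, so Y = 697.2/0.83 = 840

Y = 840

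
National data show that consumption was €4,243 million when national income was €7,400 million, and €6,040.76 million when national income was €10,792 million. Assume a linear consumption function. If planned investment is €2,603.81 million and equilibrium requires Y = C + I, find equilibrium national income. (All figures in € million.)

Y = 6223

MPC = (6040.76 − 4243)/(10792 − 7400) = 1797.76/3392 = 0.53
a = 4243 − 0.53(7400) = 321
Equilibrium: Y = 321 + 0.53Y + 2603.81
0.47Y = 2924.81, so Y = 2924.81/0.47 = 6223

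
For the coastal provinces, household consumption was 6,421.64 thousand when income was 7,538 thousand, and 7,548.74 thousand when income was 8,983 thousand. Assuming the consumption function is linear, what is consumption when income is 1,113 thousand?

C = 1410.14

MPC = (7548.74 − 6421.64)/(8983 − 7538) = 1127.1/1445 = 0.78
a = 6421.64 − 0.78(7538) = 6421.64 − 5879.64 = 542
C = 542 + 0.78(1113) = 542 + 868.14 = 1410.14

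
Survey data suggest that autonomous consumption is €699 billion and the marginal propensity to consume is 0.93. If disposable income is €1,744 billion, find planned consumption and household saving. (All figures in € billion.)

C = 699 + 0.93(1744) = 699 + 1621.92 = 2320.92
S = Y − C = 1744 − 2320.92 = -576.92

C = 2320.92; S = -576.92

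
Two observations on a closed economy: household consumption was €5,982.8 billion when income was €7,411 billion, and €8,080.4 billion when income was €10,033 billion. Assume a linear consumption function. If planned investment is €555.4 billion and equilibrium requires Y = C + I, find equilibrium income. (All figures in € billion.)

MPC = (8080.4 − 5982.8)/(10033 − 7411) = 2097.6/2622 = 0.8
a = 5982.8 − 0.8(7411) = 54
Equilibrium: Y = 54 + 0.8Y + 555.4
0.2Y = 609.4, so Y = 609.4/0.2 = 3047

Y = 3047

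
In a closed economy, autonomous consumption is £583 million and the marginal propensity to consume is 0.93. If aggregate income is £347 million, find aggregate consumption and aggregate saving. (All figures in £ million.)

C = 583 + 0.93(347) = 583 + 322.71 = 905.71
S = Y − C = 347 − 905.71 = -558.71

C = 905.71; S = -558.71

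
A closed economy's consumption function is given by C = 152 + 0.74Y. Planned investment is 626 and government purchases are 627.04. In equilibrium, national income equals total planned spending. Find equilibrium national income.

Y = 5404

Y = C + I + G = 152 + 0.74Y + 626 + 627.04
Y − 0.74Y = 1405.04
0.26Y = 1405.04, so Y = 1405.04/0.26 = 5404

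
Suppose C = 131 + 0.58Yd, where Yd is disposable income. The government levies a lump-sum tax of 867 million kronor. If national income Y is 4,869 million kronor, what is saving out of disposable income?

S = 1549.84

Yd = Y − T = 4869 − 867 = 4002
C = 131 + 0.58(4002) = 131 + 2321.16 = 2452.16
S = Yd − C = 4002 − 2452.16 = 1549.84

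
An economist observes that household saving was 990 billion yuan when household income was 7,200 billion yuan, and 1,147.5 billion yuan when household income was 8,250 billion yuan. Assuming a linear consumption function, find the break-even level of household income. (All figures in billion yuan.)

Y = 600

MPS = ΔS/ΔY = (1147.5 − 990)/(8250 − 7200) = 157.5/1050 = 0.15
MPC = 1 − MPS = 0.85
From S(7200) = 990: −a + 0.15(7200) = 990, so a = 1080 − 990 = 90
Break-even (S = 0): Y = a/MPS = 90/0.15 = 600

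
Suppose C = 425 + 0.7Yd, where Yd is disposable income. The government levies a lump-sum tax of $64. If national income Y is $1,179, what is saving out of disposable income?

S = -90.5

Yd = Y − T = 1179 − 64 = 1115
C = 425 + 0.7(1115) = 425 + 780.5 = 1205.5
S = Yd − C = 1115 − 1205.5 = -90.5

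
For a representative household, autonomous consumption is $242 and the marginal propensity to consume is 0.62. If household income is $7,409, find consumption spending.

C = 242 + 0.62(7409) = 242 + 4593.58 = 4835.58

C = 4835.58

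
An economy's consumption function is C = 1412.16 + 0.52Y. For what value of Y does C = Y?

Y = 2942

At break-even, C = Y: 1412.16 + 0.52Y = Y
0.48Y = 1412.16, so Y = 1412.16/0.48 = 2942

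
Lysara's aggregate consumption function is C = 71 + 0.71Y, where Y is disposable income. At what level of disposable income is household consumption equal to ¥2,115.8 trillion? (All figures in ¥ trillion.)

Y = 2880

71 + 0.71Y = 2115.8
0.71Y = 2044.8, so Y = 2044.8/0.71 = 2880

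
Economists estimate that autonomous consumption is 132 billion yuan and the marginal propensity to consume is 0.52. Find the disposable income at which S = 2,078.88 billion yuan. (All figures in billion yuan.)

S = Y − C = -132 + 0.48Y
-132 + 0.48Y = 2078.88, so 0.48Y = 2210.88 and Y = 4606

Y = 4606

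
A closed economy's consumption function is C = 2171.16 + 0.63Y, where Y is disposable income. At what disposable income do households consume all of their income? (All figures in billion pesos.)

At break-even, C = Y: 2171.16 + 0.63Y = Y
0.37Y = 2171.16, so Y = 2171.16/0.37 = 5868

Y = 5868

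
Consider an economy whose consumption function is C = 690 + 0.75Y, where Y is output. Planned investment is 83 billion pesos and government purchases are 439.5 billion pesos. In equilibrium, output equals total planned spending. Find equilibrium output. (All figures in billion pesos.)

Y = C + I + G = 690 + 0.75Y + 83 + 439.5
Y − 0.75Y = 1212.5
0.25Y = 1212.5, so Y = 1212.5/0.25 = 4850

Y = 4850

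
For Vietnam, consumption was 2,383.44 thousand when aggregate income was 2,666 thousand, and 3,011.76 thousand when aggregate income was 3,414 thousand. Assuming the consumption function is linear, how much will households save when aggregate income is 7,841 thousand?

MPC = (3011.76 − 2383.44)/(3414 − 2666) = 628.32/748 = 0.84
a = 2383.44 − 0.84(2666) = 2383.44 − 2239.44 = 144
C = 144 + 0.84(7841) = 6730.44
S = 7841 − 6730.44 = 1110.56

S = 1110.56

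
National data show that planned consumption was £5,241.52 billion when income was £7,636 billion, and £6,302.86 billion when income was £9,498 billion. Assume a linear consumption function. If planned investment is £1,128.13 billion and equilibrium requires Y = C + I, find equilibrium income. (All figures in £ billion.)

Y = 4691

MPC = (6302.86 − 5241.52)/(9498 − 7636) = 1061.34/1862 = 0.57
a = 5241.52 − 0.57(7636) = 889
Equilibrium: Y = 889 + 0.57Y + 1128.13
0.43Y = 2017.13, so Y = 2017.13/0.43 = 4691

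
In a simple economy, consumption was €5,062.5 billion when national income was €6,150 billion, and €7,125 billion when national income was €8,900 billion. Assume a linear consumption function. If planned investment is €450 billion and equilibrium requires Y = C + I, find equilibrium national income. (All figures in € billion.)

MPC = (7125 − 5062.5)/(8900 − 6150) = 2062.5/2750 = 0.75
a = 5062.5 − 0.75(6150) = 450
Equilibrium: Y = 450 + 0.75Y + 450
0.25Y = 900, so Y = 900/0.25 = 3600

Y = 3600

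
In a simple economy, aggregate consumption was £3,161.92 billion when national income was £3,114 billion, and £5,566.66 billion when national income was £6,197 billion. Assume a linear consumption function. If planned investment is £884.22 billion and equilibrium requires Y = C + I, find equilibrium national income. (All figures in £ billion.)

MPC = (5566.66 − 3161.92)/(6197 − 3114) = 2404.74/3083 = 0.78
a = 3161.92 − 0.78(3114) = 733
Equilibrium: Y = 733 + 0.78Y + 884.22
0.22Y = 1617.22, so Y = 1617.22/0.22 = 7351

Y = 7351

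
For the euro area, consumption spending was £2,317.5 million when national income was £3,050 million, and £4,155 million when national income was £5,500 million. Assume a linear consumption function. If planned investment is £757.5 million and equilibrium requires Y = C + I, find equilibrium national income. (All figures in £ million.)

Y = 3150

MPC = (4155 − 2317.5)/(5500 − 3050) = 1837.5/2450 = 0.75
a = 2317.5 − 0.75(3050) = 30
Equilibrium: Y = 30 + 0.75Y + 757.5
0.25Y = 787.5, so Y = 787.5/0.25 = 3150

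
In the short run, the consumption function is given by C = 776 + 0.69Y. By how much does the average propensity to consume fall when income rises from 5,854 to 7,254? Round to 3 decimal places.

ΔAPC = 0.026

At Y = 5854: C = 776 + 0.69(5854) = 4815.26, APC = 4815.26/5854 = 0.8226
At Y = 7254: C = 5781.26, APC = 5781.26/7254 = 0.7970
Fall in APC = 0.8226 − 0.7970 = 0.0256 ≈ 0.026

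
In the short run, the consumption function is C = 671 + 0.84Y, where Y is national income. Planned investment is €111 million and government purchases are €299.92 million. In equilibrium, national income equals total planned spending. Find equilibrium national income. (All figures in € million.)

Y = C + I + G = 671 + 0.84Y + 111 + 299.92
Y − 0.84Y = 1081.92
0.16Y = 1081.92, so Y = 1081.92/0.16 = 6762

Y = 6762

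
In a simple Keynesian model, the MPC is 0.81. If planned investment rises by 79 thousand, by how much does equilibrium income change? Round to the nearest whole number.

The multiplier is 1/(1 − MPC) = 1/0.19.
ΔY = 79/0.19 = 415.79 ≈ 416

ΔY ≈ 416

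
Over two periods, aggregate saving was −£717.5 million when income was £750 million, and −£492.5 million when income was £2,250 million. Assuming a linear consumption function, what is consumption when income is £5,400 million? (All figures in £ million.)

C = 5420

MPS = ΔS/ΔY = (-492.5 − (-717.5))/(2250 − 750) = 225/1500 = 0.15
MPC = 1 − MPS = 0.85
Autonomous saving = -717.5 − 0.15(750) = -830, so a = 830
C = 830 + 0.85(5400) = 830 + 4590 = 5420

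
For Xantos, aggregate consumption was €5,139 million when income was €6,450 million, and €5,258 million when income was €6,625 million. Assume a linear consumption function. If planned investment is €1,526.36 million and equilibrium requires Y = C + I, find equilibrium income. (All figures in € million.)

MPC = (5258 − 5139)/(6625 − 6450) = 119/175 = 0.68
a = 5139 − 0.68(6450) = 753
Equilibrium: Y = 753 + 0.68Y + 1526.36
0.32Y = 2279.36, so Y = 2279.36/0.32 = 7123

Y = 7123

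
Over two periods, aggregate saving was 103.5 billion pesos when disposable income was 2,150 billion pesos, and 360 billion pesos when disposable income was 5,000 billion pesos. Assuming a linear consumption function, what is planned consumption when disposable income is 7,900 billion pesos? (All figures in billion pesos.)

C = 7279

MPS = ΔS/ΔY = (360 − 103.5)/(5000 − 2150) = 256.5/2850 = 0.09
MPC = 1 − MPS = 0.91
Autonomous saving = 103.5 − 0.09(2150) = -90, so a = 90
C = 90 + 0.91(7900) = 90 + 7189 = 7279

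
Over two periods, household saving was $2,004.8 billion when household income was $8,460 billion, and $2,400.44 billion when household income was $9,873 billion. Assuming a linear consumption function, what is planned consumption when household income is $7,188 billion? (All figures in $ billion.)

C = 5539.36

MPS = ΔS/ΔY = (2400.44 − 2004.8)/(9873 − 8460) = 395.64/1413 = 0.28
MPC = 1 − MPS = 0.72
Autonomous saving = 2004.8 − 0.28(8460) = -364, so a = 364
C = 364 + 0.72(7188) = 364 + 5175.36 = 5539.36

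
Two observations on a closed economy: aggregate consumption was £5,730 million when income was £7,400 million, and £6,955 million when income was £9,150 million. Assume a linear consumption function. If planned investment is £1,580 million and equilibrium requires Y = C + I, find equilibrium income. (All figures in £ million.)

Y = 7100

MPC = (6955 − 5730)/(9150 − 7400) = 1225/1750 = 0.7
a = 5730 − 0.7(7400) = 550
Equilibrium: Y = 550 + 0.7Y + 1580
0.3Y = 2130, so Y = 2130/0.3 = 7100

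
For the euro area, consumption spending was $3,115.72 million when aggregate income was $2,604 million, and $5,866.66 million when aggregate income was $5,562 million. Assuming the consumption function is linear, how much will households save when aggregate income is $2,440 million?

S = -523.2

MPC = (5866.66 − 3115.72)/(5562 − 2604) = 2750.94/2958 = 0.93
a = 3115.72 − 0.93(2604) = 3115.72 − 2421.72 = 694
C = 694 + 0.93(2440) = 2963.2
S = 2440 − 2963.2 = -523.2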